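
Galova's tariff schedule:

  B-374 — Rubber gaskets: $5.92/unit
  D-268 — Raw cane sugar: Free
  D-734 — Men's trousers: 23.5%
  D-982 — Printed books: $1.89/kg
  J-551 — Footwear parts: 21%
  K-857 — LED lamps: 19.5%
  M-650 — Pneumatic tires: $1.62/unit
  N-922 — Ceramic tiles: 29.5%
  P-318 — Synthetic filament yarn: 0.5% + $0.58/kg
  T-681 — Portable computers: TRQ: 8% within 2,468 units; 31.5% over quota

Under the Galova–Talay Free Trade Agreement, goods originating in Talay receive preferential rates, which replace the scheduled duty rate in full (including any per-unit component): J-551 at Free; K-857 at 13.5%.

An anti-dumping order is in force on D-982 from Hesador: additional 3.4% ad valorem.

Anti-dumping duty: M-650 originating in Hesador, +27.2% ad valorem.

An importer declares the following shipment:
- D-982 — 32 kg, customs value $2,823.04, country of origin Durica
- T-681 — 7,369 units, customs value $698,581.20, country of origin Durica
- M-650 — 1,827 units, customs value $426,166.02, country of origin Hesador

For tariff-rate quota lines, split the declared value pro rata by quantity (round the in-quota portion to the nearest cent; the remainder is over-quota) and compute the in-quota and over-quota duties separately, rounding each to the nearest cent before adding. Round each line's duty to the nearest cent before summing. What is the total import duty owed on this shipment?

Line 1 (D-982, Durica, 32 kg, $2,823.04):
Base rate for D-982 is $1.89/kg.
The additional-duty order on D-982 targets Hesador, not Durica; it does not apply.
Duty = 32 × $1.89 = $60.48.
Line 2 (T-681, Durica, 7,369 units, $698,581.20):
Code T-681 is under a tariff-rate quota (threshold 2,468 units). In-quota: 2,468 units at 8%; over-quota: 4,901 units at 31.5%.
Pro-rata value split: in-quota = $698,581.20 × 2,468/7,369 = $233,966.40; over-quota = $698,581.20 − $233,966.40 = $464,614.80.
In-quota duty = $233,966.40 × 8% = $18,717.31. Over-quota duty = $464,614.80 × 31.5% = $146,353.66.
Line duty = $18,717.31 + $146,353.66 = $165,070.97.
Line 3 (M-650, Hesador, 1,827 units, $426,166.02):
Base rate for M-650 is $1.62/unit.
Additional duty on M-650 from Hesador: +27.2% ad valorem. Applied ad valorem rate = 27.2%.
Duty = $426,166.02 × 27.2% + 1,827 × $1.62 = $118,876.90.
Total = $60.48 + $165,070.97 + $118,876.90 = $284,008.35.

$284,008.35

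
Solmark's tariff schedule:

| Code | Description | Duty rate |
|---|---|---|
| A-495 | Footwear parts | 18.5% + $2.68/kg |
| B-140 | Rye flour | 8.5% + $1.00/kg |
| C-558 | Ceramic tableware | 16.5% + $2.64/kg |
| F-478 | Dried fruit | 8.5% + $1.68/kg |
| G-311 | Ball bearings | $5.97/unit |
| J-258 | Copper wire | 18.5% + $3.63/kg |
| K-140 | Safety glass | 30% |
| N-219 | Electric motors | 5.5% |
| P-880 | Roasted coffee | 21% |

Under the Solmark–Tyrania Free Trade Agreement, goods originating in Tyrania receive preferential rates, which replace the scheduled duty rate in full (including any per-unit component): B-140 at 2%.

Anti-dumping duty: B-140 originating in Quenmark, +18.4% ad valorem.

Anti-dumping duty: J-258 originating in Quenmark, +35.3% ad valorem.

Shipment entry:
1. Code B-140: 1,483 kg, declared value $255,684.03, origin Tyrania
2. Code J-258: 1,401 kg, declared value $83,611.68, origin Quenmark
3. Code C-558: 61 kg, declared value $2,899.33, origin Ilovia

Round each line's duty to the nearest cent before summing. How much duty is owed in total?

Line 1 (B-140, Tyrania, 1,483 kg, $255,684.03):
Base rate for B-140 is 8.5% + $1.00/kg.
Origin Tyrania qualifies under the Solmark–Tyrania agreement and B-140 is covered: preferential rate 2% applies instead.
The additional-duty order on B-140 targets Quenmark, not Tyrania; it does not apply.
Duty = $255,684.03 × 2% = $5,113.68.
Line 2 (J-258, Quenmark, 1,401 kg, $83,611.68):
Base rate for J-258 is 18.5% + $3.63/kg.
Additional duty on J-258 from Quenmark: +35.3%. Applied ad valorem rate: 18.5% + 35.3% = 53.8%.
Duty = $83,611.68 × 53.8% + 1,401 × $3.63 = $50,068.71.
Line 3 (C-558, Ilovia, 61 kg, $2,899.33):
Base rate for C-558 is 16.5% + $2.64/kg.
Duty = $2,899.33 × 16.5% + 61 × $2.64 = $639.43.
Total = $5,113.68 + $50,068.71 + $639.43 = $55,821.82.

$55,821.82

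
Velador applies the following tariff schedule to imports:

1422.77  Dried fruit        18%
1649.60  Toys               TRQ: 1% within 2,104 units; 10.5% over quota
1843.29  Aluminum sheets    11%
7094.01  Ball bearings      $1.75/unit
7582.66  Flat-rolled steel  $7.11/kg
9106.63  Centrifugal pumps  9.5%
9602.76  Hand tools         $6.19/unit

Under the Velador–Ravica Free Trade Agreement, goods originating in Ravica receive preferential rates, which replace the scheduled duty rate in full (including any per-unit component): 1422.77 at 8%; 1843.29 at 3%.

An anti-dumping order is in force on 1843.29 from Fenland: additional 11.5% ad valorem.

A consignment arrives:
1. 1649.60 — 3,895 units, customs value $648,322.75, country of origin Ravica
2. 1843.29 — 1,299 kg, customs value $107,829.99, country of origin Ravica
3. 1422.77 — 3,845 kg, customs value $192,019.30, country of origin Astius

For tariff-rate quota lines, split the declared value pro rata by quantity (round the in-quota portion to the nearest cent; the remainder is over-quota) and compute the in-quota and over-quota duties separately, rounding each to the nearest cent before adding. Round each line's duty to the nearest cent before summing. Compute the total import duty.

$72,602.23

Line 1 (1649.60, Ravica, 3,895 units, $648,322.75):
Code 1649.60 is under a tariff-rate quota (threshold 2,104 units). In-quota: 2,104 units at 1%; over-quota: 1,791 units at 10.5%.
Pro-rata value split: in-quota = $648,322.75 × 2,104/3,895 = $350,210.80; over-quota = $648,322.75 − $350,210.80 = $298,111.95.
In-quota duty = $350,210.80 × 1% = $3,502.11. Over-quota duty = $298,111.95 × 10.5% = $31,301.75.
Line duty = $3,502.11 + $31,301.75 = $34,803.86.
Line 2 (1843.29, Ravica, 1,299 kg, $107,829.99):
Base rate for 1843.29 is 11%.
Origin Ravica qualifies under the Velador–Ravica agreement and 1843.29 is covered: preferential rate 3% applies instead.
The additional-duty order on 1843.29 targets Fenland, not Ravica; it does not apply.
Duty = $107,829.99 × 3% = $3,234.90.
Line 3 (1422.77, Astius, 3,845 kg, $192,019.30):
Base rate for 1422.77 is 18%.
1422.77 has an FTA preferential rate, but origin Astius is not Ravica; base rate stands.
Duty = $192,019.30 × 18% = $34,563.47.
Total = $34,803.86 + $3,234.90 + $34,563.47 = $72,602.23.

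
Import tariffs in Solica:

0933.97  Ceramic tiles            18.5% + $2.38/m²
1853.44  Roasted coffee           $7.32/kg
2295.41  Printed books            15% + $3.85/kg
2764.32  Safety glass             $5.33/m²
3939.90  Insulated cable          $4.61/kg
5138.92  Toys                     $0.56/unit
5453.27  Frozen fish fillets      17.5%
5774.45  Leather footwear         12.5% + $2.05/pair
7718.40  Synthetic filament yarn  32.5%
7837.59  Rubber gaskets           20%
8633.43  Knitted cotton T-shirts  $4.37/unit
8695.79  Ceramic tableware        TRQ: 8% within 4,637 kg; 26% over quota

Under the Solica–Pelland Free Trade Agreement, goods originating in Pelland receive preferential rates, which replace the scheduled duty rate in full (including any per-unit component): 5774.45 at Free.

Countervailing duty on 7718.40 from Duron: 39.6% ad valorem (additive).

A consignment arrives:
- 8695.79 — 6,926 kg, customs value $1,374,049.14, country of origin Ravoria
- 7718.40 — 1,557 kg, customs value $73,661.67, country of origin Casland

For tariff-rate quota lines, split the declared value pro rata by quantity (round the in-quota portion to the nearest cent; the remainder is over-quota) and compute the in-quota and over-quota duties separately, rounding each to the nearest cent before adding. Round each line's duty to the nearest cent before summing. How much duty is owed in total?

Line 1 (8695.79, Ravoria, 6,926 kg, $1,374,049.14):
Code 8695.79 is under a tariff-rate quota (threshold 4,637 kg). In-quota: 4,637 kg at 8%; over-quota: 2,289 kg at 26%.
Pro-rata value split: in-quota = $1,374,049.14 × 4,637/6,926 = $919,934.43; over-quota = $1,374,049.14 − $919,934.43 = $454,114.71.
In-quota duty = $919,934.43 × 8% = $73,594.75. Over-quota duty = $454,114.71 × 26% = $118,069.82.
Line duty = $73,594.75 + $118,069.82 = $191,664.57.
Line 2 (7718.40, Casland, 1,557 kg, $73,661.67):
Base rate for 7718.40 is 32.5%.
The additional-duty order on 7718.40 targets Duron, not Casland; it does not apply.
Duty = $73,661.67 × 32.5% = $23,940.04.
Total = $191,664.57 + $23,940.04 = $215,604.61.

$215,604.61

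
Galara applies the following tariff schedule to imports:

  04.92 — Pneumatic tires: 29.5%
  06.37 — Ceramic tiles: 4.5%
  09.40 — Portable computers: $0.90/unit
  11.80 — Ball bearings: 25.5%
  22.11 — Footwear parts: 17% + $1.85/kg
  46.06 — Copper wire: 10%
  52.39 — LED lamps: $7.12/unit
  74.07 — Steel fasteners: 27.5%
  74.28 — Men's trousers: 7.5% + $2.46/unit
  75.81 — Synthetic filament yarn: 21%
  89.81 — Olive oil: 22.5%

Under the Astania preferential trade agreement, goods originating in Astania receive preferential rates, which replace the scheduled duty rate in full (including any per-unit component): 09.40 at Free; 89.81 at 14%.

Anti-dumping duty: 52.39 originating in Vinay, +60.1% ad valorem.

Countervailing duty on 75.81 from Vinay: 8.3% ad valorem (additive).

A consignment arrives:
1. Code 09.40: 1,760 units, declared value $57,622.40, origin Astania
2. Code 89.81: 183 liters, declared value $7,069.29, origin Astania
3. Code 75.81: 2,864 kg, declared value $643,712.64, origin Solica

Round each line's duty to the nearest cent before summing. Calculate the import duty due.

Line 1 (09.40, Astania, 1,760 units, $57,622.40):
Base rate for 09.40 is $0.90/unit.
Origin Astania qualifies under the Galara–Astania agreement and 09.40 is covered: preferential rate Free applies instead.
Duty = $57,622.40 × 0% = $0.00.
Line 2 (89.81, Astania, 183 liters, $7,069.29):
Base rate for 89.81 is 22.5%.
Origin Astania qualifies under the Galara–Astania agreement and 89.81 is covered: preferential rate 14% applies instead.
Duty = $7,069.29 × 14% = $989.70.
Line 3 (75.81, Solica, 2,864 kg, $643,712.64):
Base rate for 75.81 is 21%.
The additional-duty order on 75.81 targets Vinay, not Solica; it does not apply.
Duty = $643,712.64 × 21% = $135,179.65.
Total = $0.00 + $989.70 + $135,179.65 = $136,169.35.

$136,169.35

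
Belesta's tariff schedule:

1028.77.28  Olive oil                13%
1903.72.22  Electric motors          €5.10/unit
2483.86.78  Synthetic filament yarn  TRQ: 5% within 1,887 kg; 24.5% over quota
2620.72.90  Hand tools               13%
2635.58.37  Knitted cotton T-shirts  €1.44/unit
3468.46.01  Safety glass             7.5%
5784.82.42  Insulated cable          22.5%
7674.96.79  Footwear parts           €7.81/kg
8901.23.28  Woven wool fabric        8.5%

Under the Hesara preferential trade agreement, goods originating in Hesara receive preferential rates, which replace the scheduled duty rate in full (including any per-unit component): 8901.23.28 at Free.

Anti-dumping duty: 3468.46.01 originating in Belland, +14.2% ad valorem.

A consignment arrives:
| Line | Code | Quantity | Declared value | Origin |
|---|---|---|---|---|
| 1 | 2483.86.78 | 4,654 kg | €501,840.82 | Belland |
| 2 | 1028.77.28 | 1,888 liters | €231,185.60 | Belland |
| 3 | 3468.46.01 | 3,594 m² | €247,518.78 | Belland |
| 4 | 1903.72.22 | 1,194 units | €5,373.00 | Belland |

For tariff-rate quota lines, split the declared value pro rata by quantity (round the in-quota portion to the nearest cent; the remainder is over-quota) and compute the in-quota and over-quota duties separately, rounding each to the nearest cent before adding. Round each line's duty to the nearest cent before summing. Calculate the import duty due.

€173,128.44

Line 1 (2483.86.78, Belland, 4,654 kg, €501,840.82):
Code 2483.86.78 is under a tariff-rate quota (threshold 1,887 kg). In-quota: 1,887 kg at 5%; over-quota: 2,767 kg at 24.5%.
Pro-rata value split: in-quota = €501,840.82 × 1,887/4,654 = €203,475.21; over-quota = €501,840.82 − €203,475.21 = €298,365.61.
In-quota duty = €203,475.21 × 5% = €10,173.76. Over-quota duty = €298,365.61 × 24.5% = €73,099.57.
Line duty = €10,173.76 + €73,099.57 = €83,273.33.
Line 2 (1028.77.28, Belland, 1,888 liters, €231,185.60):
Base rate for 1028.77.28 is 13%.
Duty = €231,185.60 × 13% = €30,054.13.
Line 3 (3468.46.01, Belland, 3,594 m², €247,518.78):
Base rate for 3468.46.01 is 7.5%.
Additional duty on 3468.46.01 from Belland: +14.2%. Applied ad valorem rate: 7.5% + 14.2% = 21.7%.
Duty = €247,518.78 × 21.7% = €53,711.58.
Line 4 (1903.72.22, Belland, 1,194 units, €5,373.00):
Base rate for 1903.72.22 is €5.10/unit.
Duty = 1,194 × €5.10 = €6,089.40.
Total = €83,273.33 + €30,054.13 + €53,711.58 + €6,089.40 = €173,128.44.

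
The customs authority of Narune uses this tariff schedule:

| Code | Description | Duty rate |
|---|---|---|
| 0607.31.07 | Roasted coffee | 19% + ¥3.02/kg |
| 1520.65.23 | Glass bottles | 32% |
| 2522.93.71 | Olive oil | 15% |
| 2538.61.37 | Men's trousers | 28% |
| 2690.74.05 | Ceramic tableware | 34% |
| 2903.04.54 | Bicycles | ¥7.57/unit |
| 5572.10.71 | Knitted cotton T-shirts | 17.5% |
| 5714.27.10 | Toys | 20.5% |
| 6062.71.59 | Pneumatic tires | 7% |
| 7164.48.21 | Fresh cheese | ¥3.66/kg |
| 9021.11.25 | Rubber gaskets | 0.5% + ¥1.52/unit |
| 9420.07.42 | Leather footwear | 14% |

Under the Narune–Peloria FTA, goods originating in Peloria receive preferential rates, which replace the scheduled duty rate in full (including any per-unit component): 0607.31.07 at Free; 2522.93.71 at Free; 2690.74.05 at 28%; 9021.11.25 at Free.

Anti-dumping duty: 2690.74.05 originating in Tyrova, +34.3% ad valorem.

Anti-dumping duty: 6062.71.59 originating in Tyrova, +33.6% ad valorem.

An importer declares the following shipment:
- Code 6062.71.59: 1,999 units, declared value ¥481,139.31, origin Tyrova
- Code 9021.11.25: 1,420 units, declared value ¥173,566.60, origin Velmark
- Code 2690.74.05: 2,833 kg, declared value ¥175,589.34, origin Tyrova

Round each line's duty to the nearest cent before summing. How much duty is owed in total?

Line 1 (6062.71.59, Tyrova, 1,999 units, ¥481,139.31):
Base rate for 6062.71.59 is 7%.
Additional duty on 6062.71.59 from Tyrova: +33.6%. Applied ad valorem rate: 7% + 33.6% = 40.6%.
Duty = ¥481,139.31 × 40.6% = ¥195,342.56.
Line 2 (9021.11.25, Velmark, 1,420 units, ¥173,566.60):
Base rate for 9021.11.25 is 0.5% + ¥1.52/unit.
9021.11.25 has an FTA preferential rate, but origin Velmark is not Peloria; base rate stands.
Duty = ¥173,566.60 × 0.5% + 1,420 × ¥1.52 = ¥3,026.23.
Line 3 (2690.74.05, Tyrova, 2,833 kg, ¥175,589.34):
Base rate for 2690.74.05 is 34%.
2690.74.05 has an FTA preferential rate, but origin Tyrova is not Peloria; base rate stands.
Additional duty on 2690.74.05 from Tyrova: +34.3%. Applied ad valorem rate: 34% + 34.3% = 68.3%.
Duty = ¥175,589.34 × 68.3% = ¥119,927.52.
Total = ¥195,342.56 + ¥3,026.23 + ¥119,927.52 = ¥318,296.31.

¥318,296.31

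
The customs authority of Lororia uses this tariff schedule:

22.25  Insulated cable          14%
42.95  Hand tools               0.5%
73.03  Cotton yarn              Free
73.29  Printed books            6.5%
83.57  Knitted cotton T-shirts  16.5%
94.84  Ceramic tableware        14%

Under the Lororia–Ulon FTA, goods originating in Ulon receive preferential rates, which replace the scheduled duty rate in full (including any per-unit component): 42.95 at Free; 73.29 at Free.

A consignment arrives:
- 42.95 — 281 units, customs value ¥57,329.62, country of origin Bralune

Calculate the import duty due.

¥286.65

Line 1 (42.95, Bralune, 281 units, ¥57,329.62):
Base rate for 42.95 is 0.5%.
42.95 has an FTA preferential rate, but origin Bralune is not Ulon; base rate stands.
Duty = ¥57,329.62 × 0.5% = ¥286.65.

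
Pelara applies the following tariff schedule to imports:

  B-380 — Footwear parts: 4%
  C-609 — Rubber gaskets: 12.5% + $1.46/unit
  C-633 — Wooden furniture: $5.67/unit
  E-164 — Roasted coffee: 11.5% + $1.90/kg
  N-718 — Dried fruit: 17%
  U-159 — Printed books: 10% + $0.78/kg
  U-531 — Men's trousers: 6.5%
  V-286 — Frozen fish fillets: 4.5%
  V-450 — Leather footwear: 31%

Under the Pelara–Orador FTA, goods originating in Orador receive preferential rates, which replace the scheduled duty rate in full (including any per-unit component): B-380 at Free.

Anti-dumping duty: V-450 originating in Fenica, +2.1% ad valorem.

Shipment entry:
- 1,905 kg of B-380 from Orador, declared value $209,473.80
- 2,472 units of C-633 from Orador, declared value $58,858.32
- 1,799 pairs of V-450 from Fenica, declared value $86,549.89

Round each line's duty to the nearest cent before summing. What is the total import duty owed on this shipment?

Line 1 (B-380, Orador, 1,905 kg, $209,473.80):
Base rate for B-380 is 4%.
Origin Orador qualifies under the Pelara–Orador agreement and B-380 is covered: preferential rate Free applies instead.
Duty = $209,473.80 × 0% = $0.00.
Line 2 (C-633, Orador, 2,472 units, $58,858.32):
Base rate for C-633 is $5.67/unit.
Origin Orador is the FTA partner but C-633 is not on the preference list; base rate stands.
Duty = 2,472 × $5.67 = $14,016.24.
Line 3 (V-450, Fenica, 1,799 pairs, $86,549.89):
Base rate for V-450 is 31%.
Additional duty on V-450 from Fenica: +2.1%. Applied ad valorem rate: 31% + 2.1% = 33.1%.
Duty = $86,549.89 × 33.1% = $28,648.01.
Total = $0.00 + $14,016.24 + $28,648.01 = $42,664.25.

$42,664.25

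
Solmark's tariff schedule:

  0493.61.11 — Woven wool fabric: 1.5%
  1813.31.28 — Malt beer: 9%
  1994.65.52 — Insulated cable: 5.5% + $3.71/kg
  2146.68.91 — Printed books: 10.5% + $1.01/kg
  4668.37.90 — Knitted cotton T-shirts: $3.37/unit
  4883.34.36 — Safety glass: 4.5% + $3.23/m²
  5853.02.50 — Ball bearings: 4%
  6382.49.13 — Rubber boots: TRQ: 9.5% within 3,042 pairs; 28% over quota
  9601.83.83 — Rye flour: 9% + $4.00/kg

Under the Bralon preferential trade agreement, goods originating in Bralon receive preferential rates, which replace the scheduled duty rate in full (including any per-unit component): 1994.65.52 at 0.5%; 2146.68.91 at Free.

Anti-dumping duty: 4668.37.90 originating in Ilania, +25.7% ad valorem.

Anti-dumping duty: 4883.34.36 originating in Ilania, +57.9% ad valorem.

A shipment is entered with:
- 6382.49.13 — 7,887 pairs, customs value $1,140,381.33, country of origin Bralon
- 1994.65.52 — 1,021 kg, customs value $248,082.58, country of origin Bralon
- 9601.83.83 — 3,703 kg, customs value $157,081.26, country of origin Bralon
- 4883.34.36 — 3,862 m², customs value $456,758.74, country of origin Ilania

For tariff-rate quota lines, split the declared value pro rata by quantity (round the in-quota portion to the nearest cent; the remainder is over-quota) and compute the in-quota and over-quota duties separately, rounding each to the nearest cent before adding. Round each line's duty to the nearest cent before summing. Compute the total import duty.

$565,617.28

Line 1 (6382.49.13, Bralon, 7,887 pairs, $1,140,381.33):
Code 6382.49.13 is under a tariff-rate quota (threshold 3,042 pairs). In-quota: 3,042 pairs at 9.5%; over-quota: 4,845 pairs at 28%.
Pro-rata value split: in-quota = $1,140,381.33 × 3,042/7,887 = $439,842.78; over-quota = $1,140,381.33 − $439,842.78 = $700,538.55.
In-quota duty = $439,842.78 × 9.5% = $41,785.06. Over-quota duty = $700,538.55 × 28% = $196,150.79.
Line duty = $41,785.06 + $196,150.79 = $237,935.85.
Line 2 (1994.65.52, Bralon, 1,021 kg, $248,082.58):
Base rate for 1994.65.52 is 5.5% + $3.71/kg.
Origin Bralon qualifies under the Solmark–Bralon agreement and 1994.65.52 is covered: preferential rate 0.5% applies instead.
Duty = $248,082.58 × 0.5% = $1,240.41.
Line 3 (9601.83.83, Bralon, 3,703 kg, $157,081.26):
Base rate for 9601.83.83 is 9% + $4.00/kg.
Origin Bralon is the FTA partner but 9601.83.83 is not on the preference list; base rate stands.
Duty = $157,081.26 × 9% + 3,703 × $4.00 = $28,949.31.
Line 4 (4883.34.36, Ilania, 3,862 m², $456,758.74):
Base rate for 4883.34.36 is 4.5% + $3.23/m².
Additional duty on 4883.34.36 from Ilania: +57.9%. Applied ad valorem rate: 4.5% + 57.9% = 62.4%.
Duty = $456,758.74 × 62.4% + 3,862 × $3.23 = $297,491.71.
Total = $237,935.85 + $1,240.41 + $28,949.31 + $297,491.71 = $565,617.28.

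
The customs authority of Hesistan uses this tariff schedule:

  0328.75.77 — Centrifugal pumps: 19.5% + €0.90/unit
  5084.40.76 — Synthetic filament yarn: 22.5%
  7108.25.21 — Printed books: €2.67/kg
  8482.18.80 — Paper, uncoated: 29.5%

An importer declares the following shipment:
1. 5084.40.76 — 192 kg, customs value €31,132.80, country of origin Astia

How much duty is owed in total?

Line 1 (5084.40.76, Astia, 192 kg, €31,132.80):
Base rate for 5084.40.76 is 22.5%.
Duty = €31,132.80 × 22.5% = €7,004.88.

€7,004.88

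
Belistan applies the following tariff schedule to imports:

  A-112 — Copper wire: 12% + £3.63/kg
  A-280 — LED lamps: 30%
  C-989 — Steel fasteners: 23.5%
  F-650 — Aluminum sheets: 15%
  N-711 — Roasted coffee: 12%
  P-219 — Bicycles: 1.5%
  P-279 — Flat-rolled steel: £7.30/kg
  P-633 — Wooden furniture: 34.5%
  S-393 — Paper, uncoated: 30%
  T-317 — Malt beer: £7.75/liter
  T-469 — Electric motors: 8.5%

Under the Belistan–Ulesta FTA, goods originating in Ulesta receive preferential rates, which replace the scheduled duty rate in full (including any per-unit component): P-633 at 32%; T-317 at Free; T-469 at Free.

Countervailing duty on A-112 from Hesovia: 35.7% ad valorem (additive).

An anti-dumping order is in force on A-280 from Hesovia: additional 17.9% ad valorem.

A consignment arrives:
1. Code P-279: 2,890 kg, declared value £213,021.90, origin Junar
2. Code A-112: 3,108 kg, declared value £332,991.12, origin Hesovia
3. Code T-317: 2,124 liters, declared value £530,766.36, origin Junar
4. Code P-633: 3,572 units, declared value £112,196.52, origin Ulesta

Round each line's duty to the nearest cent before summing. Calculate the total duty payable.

Line 1 (P-279, Junar, 2,890 kg, £213,021.90):
Base rate for P-279 is £7.30/kg.
Duty = 2,890 × £7.30 = £21,097.00.
Line 2 (A-112, Hesovia, 3,108 kg, £332,991.12):
Base rate for A-112 is 12% + £3.63/kg.
Additional duty on A-112 from Hesovia: +35.7%. Applied ad valorem rate: 12% + 35.7% = 47.7%.
Duty = £332,991.12 × 47.7% + 3,108 × £3.63 = £170,118.80.
Line 3 (T-317, Junar, 2,124 liters, £530,766.36):
Base rate for T-317 is £7.75/liter.
T-317 has an FTA preferential rate, but origin Junar is not Ulesta; base rate stands.
Duty = 2,124 × £7.75 = £16,461.00.
Line 4 (P-633, Ulesta, 3,572 units, £112,196.52):
Base rate for P-633 is 34.5%.
Origin Ulesta qualifies under the Belistan–Ulesta agreement and P-633 is covered: preferential rate 32% applies instead.
Duty = £112,196.52 × 32% = £35,902.89.
Total = £21,097.00 + £170,118.80 + £16,461.00 + £35,902.89 = £243,579.69.

£243,579.69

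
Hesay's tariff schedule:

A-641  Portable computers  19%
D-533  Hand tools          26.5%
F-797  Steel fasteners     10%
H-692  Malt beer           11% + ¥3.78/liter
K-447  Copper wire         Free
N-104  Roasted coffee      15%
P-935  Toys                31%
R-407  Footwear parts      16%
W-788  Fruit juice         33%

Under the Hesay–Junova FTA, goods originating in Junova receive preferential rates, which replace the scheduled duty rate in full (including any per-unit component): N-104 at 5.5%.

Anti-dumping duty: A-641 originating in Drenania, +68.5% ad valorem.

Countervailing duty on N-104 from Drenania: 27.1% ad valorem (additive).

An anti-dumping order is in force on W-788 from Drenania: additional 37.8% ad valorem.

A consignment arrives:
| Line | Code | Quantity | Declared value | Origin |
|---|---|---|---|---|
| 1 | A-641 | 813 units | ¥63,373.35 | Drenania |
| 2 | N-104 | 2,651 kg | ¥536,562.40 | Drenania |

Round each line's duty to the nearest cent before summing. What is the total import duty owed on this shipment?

¥281,344.45

Line 1 (A-641, Drenania, 813 units, ¥63,373.35):
Base rate for A-641 is 19%.
Additional duty on A-641 from Drenania: +68.5%. Applied ad valorem rate: 19% + 68.5% = 87.5%.
Duty = ¥63,373.35 × 87.5% = ¥55,451.68.
Line 2 (N-104, Drenania, 2,651 kg, ¥536,562.40):
Base rate for N-104 is 15%.
N-104 has an FTA preferential rate, but origin Drenania is not Junova; base rate stands.
Additional duty on N-104 from Drenania: +27.1%. Applied ad valorem rate: 15% + 27.1% = 42.1%.
Duty = ¥536,562.40 × 42.1% = ¥225,892.77.
Total = ¥55,451.68 + ¥225,892.77 = ¥281,344.45.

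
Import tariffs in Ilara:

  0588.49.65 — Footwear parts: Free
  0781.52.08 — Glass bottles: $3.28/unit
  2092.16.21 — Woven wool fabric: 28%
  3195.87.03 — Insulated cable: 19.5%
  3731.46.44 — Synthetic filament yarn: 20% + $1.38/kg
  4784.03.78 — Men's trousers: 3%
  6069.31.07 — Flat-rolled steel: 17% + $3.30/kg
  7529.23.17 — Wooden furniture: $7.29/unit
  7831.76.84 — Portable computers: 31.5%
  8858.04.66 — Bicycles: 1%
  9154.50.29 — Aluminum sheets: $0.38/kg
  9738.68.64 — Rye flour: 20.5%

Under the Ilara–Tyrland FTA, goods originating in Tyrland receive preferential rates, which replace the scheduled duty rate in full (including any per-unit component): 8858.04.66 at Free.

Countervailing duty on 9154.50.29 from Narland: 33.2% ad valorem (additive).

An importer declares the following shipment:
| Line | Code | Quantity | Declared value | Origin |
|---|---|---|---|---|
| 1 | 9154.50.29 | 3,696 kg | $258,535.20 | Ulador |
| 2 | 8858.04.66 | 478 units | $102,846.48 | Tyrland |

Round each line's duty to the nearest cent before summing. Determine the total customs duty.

$1,404.48

Line 1 (9154.50.29, Ulador, 3,696 kg, $258,535.20):
Base rate for 9154.50.29 is $0.38/kg.
The additional-duty order on 9154.50.29 targets Narland, not Ulador; it does not apply.
Duty = 3,696 × $0.38 = $1,404.48.
Line 2 (8858.04.66, Tyrland, 478 units, $102,846.48):
Base rate for 8858.04.66 is 1%.
Origin Tyrland qualifies under the Ilara–Tyrland agreement and 8858.04.66 is covered: preferential rate Free applies instead.
Duty = $102,846.48 × 0% = $0.00.
Total = $1,404.48 + $0.00 = $1,404.48.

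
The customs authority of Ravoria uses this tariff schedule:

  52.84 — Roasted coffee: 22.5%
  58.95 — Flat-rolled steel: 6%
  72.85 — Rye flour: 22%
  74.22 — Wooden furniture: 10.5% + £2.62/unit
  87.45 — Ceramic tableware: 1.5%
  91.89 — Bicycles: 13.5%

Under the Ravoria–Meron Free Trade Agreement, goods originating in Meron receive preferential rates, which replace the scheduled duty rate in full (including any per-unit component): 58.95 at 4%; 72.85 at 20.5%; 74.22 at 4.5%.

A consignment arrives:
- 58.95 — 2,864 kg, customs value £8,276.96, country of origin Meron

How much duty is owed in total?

£331.08

Line 1 (58.95, Meron, 2,864 kg, £8,276.96):
Base rate for 58.95 is 6%.
Origin Meron qualifies under the Ravoria–Meron agreement and 58.95 is covered: preferential rate 4% applies instead.
Duty = £8,276.96 × 4% = £331.08.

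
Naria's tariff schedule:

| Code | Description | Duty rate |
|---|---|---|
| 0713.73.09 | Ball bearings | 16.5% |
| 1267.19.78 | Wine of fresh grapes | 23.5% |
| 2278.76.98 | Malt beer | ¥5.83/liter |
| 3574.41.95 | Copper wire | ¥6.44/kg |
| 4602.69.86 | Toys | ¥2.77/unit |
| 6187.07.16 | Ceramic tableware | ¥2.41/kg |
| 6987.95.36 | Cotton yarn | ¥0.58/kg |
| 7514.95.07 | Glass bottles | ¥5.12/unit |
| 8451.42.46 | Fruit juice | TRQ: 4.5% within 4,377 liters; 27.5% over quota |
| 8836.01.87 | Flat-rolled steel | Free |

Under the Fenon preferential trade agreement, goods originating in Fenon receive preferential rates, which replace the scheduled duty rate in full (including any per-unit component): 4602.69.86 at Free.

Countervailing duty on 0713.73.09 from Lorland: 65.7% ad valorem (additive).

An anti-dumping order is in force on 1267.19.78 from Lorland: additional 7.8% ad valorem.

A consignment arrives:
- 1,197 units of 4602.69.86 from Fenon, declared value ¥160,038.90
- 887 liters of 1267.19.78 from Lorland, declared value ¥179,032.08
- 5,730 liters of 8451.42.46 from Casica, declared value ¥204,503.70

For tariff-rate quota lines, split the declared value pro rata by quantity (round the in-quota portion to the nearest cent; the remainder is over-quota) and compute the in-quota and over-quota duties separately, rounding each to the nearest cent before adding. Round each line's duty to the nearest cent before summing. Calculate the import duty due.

Line 1 (4602.69.86, Fenon, 1,197 units, ¥160,038.90):
Base rate for 4602.69.86 is ¥2.77/unit.
Origin Fenon qualifies under the Naria–Fenon agreement and 4602.69.86 is covered: preferential rate Free applies instead.
Duty = ¥160,038.90 × 0% = ¥0.00.
Line 2 (1267.19.78, Lorland, 887 liters, ¥179,032.08):
Base rate for 1267.19.78 is 23.5%.
Additional duty on 1267.19.78 from Lorland: +7.8%. Applied ad valorem rate: 23.5% + 7.8% = 31.3%.
Duty = ¥179,032.08 × 31.3% = ¥56,037.04.
Line 3 (8451.42.46, Casica, 5,730 liters, ¥204,503.70):
Code 8451.42.46 is under a tariff-rate quota (threshold 4,377 liters). In-quota: 4,377 liters at 4.5%; over-quota: 1,353 liters at 27.5%.
Pro-rata value split: in-quota = ¥204,503.70 × 4,377/5,730 = ¥156,215.13; over-quota = ¥204,503.70 − ¥156,215.13 = ¥48,288.57.
In-quota duty = ¥156,215.13 × 4.5% = ¥7,029.68. Over-quota duty = ¥48,288.57 × 27.5% = ¥13,279.36.
Line duty = ¥7,029.68 + ¥13,279.36 = ¥20,309.04.
Total = ¥0.00 + ¥56,037.04 + ¥20,309.04 = ¥76,346.08.

¥76,346.08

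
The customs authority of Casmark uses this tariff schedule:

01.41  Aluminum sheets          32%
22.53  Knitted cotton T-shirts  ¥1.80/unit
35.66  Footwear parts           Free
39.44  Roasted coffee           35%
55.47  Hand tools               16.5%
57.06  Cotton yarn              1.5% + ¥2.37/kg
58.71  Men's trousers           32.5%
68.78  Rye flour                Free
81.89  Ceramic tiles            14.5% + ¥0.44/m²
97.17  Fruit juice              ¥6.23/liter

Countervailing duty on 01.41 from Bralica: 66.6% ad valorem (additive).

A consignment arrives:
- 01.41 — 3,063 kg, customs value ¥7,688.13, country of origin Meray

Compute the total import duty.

¥2,460.20

Line 1 (01.41, Meray, 3,063 kg, ¥7,688.13):
Base rate for 01.41 is 32%.
The additional-duty order on 01.41 targets Bralica, not Meray; it does not apply.
Duty = ¥7,688.13 × 32% = ¥2,460.20.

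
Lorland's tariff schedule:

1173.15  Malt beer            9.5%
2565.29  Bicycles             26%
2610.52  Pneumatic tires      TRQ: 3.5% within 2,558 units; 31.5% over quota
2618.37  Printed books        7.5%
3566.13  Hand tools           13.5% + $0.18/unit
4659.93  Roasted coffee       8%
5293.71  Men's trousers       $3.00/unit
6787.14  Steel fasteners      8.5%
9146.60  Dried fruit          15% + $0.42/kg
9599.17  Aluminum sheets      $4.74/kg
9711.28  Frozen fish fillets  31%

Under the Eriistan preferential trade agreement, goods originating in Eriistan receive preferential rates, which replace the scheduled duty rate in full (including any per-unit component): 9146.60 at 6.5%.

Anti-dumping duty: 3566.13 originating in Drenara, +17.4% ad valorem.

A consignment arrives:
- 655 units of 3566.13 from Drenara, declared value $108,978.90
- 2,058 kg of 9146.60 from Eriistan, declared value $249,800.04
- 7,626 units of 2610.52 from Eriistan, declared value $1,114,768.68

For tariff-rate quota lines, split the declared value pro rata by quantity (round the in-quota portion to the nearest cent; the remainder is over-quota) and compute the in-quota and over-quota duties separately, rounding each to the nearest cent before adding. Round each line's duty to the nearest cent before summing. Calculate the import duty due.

Line 1 (3566.13, Drenara, 655 units, $108,978.90):
Base rate for 3566.13 is 13.5% + $0.18/unit.
Additional duty on 3566.13 from Drenara: +17.4%. Applied ad valorem rate: 13.5% + 17.4% = 30.9%.
Duty = $108,978.90 × 30.9% + 655 × $0.18 = $33,792.38.
Line 2 (9146.60, Eriistan, 2,058 kg, $249,800.04):
Base rate for 9146.60 is 15% + $0.42/kg.
Origin Eriistan qualifies under the Lorland–Eriistan agreement and 9146.60 is covered: preferential rate 6.5% applies instead.
Duty = $249,800.04 × 6.5% = $16,237.00.
Line 3 (2610.52, Eriistan, 7,626 units, $1,114,768.68):
Code 2610.52 is under a tariff-rate quota (threshold 2,558 units). In-quota: 2,558 units at 3.5%; over-quota: 5,068 units at 31.5%.
Pro-rata value split: in-quota = $1,114,768.68 × 2,558/7,626 = $373,928.44; over-quota = $1,114,768.68 − $373,928.44 = $740,840.24.
In-quota duty = $373,928.44 × 3.5% = $13,087.50. Over-quota duty = $740,840.24 × 31.5% = $233,364.68.
Line duty = $13,087.50 + $233,364.68 = $246,452.18.
Total = $33,792.38 + $16,237.00 + $246,452.18 = $296,481.56.

$296,481.56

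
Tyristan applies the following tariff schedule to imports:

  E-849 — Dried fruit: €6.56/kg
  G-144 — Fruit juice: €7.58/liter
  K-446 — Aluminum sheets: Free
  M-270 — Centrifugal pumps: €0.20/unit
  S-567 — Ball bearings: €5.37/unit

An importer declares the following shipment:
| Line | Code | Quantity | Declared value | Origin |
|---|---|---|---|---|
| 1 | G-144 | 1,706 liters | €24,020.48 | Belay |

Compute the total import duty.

Line 1 (G-144, Belay, 1,706 liters, €24,020.48):
Base rate for G-144 is €7.58/liter.
Duty = 1,706 × €7.58 = €12,931.48.

€12,931.48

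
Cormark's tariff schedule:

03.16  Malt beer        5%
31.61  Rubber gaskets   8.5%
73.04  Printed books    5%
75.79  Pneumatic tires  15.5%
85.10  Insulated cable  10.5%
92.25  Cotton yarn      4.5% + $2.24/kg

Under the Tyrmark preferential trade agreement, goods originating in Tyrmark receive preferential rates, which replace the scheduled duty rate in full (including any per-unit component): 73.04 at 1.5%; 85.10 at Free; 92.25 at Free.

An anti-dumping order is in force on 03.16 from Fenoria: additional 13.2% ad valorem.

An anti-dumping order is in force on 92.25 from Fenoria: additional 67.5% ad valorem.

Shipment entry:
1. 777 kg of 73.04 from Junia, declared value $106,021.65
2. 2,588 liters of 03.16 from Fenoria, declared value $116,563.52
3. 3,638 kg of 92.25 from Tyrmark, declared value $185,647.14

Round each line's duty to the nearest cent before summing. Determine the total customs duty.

$26,515.64

Line 1 (73.04, Junia, 777 kg, $106,021.65):
Base rate for 73.04 is 5%.
73.04 has an FTA preferential rate, but origin Junia is not Tyrmark; base rate stands.
Duty = $106,021.65 × 5% = $5,301.08.
Line 2 (03.16, Fenoria, 2,588 liters, $116,563.52):
Base rate for 03.16 is 5%.
Additional duty on 03.16 from Fenoria: +13.2%. Applied ad valorem rate: 5% + 13.2% = 18.2%.
Duty = $116,563.52 × 18.2% = $21,214.56.
Line 3 (92.25, Tyrmark, 3,638 kg, $185,647.14):
Base rate for 92.25 is 4.5% + $2.24/kg.
Origin Tyrmark qualifies under the Cormark–Tyrmark agreement and 92.25 is covered: preferential rate Free applies instead.
The additional-duty order on 92.25 targets Fenoria, not Tyrmark; it does not apply.
Duty = $185,647.14 × 0% = $0.00.
Total = $5,301.08 + $21,214.56 + $0.00 = $26,515.64.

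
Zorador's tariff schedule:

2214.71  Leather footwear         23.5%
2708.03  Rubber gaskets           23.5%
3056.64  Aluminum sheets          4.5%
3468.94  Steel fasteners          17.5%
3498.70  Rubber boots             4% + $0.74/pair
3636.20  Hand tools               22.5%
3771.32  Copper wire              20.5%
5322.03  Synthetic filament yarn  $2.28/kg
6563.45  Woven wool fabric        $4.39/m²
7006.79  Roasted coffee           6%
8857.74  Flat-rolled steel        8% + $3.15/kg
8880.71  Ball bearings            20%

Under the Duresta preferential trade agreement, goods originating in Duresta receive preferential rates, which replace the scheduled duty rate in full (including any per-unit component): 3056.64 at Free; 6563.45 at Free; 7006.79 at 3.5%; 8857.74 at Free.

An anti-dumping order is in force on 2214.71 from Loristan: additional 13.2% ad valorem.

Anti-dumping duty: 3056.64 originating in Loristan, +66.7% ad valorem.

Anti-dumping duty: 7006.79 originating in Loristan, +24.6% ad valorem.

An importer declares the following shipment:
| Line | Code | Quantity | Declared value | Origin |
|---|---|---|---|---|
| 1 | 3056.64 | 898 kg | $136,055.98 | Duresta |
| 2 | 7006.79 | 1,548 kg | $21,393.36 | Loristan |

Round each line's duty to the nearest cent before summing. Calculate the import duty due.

$6,546.37

Line 1 (3056.64, Duresta, 898 kg, $136,055.98):
Base rate for 3056.64 is 4.5%.
Origin Duresta qualifies under the Zorador–Duresta agreement and 3056.64 is covered: preferential rate Free applies instead.
The additional-duty order on 3056.64 targets Loristan, not Duresta; it does not apply.
Duty = $136,055.98 × 0% = $0.00.
Line 2 (7006.79, Loristan, 1,548 kg, $21,393.36):
Base rate for 7006.79 is 6%.
7006.79 has an FTA preferential rate, but origin Loristan is not Duresta; base rate stands.
Additional duty on 7006.79 from Loristan: +24.6%. Applied ad valorem rate: 6% + 24.6% = 30.6%.
Duty = $21,393.36 × 30.6% = $6,546.37.
Total = $0.00 + $6,546.37 = $6,546.37.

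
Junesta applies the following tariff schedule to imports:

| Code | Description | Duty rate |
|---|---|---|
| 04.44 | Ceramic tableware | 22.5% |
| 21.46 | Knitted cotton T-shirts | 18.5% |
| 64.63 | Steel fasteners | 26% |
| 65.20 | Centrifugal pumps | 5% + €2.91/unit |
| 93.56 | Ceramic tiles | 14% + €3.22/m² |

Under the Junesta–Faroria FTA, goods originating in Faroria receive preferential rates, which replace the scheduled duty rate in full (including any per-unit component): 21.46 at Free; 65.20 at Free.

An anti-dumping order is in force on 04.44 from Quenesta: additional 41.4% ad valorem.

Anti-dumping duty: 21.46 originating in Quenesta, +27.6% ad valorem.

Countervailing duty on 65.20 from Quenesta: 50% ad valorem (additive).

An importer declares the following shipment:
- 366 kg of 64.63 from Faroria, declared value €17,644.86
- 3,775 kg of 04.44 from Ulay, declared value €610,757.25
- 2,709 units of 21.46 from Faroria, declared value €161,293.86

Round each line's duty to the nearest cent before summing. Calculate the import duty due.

€142,008.04

Line 1 (64.63, Faroria, 366 kg, €17,644.86):
Base rate for 64.63 is 26%.
Origin Faroria is the FTA partner but 64.63 is not on the preference list; base rate stands.
Duty = €17,644.86 × 26% = €4,587.66.
Line 2 (04.44, Ulay, 3,775 kg, €610,757.25):
Base rate for 04.44 is 22.5%.
The additional-duty order on 04.44 targets Quenesta, not Ulay; it does not apply.
Duty = €610,757.25 × 22.5% = €137,420.38.
Line 3 (21.46, Faroria, 2,709 units, €161,293.86):
Base rate for 21.46 is 18.5%.
Origin Faroria qualifies under the Junesta–Faroria agreement and 21.46 is covered: preferential rate Free applies instead.
The additional-duty order on 21.46 targets Quenesta, not Faroria; it does not apply.
Duty = €161,293.86 × 0% = €0.00.
Total = €4,587.66 + €137,420.38 + €0.00 = €142,008.04.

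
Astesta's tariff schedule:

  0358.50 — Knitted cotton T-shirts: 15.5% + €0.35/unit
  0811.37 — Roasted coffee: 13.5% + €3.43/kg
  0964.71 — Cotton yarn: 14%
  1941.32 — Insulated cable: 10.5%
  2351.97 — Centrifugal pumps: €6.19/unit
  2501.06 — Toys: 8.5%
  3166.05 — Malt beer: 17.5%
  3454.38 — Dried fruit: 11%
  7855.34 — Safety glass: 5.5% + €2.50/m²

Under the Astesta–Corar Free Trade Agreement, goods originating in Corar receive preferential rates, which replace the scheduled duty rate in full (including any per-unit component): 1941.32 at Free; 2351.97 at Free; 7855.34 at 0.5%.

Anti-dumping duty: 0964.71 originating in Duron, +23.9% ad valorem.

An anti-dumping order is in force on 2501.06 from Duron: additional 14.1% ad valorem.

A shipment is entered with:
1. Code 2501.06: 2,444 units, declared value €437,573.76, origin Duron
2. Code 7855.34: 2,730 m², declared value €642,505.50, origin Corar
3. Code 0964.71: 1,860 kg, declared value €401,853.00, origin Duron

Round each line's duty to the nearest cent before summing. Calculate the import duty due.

Line 1 (2501.06, Duron, 2,444 units, €437,573.76):
Base rate for 2501.06 is 8.5%.
Additional duty on 2501.06 from Duron: +14.1%. Applied ad valorem rate: 8.5% + 14.1% = 22.6%.
Duty = €437,573.76 × 22.6% = €98,891.67.
Line 2 (7855.34, Corar, 2,730 m², €642,505.50):
Base rate for 7855.34 is 5.5% + €2.50/m².
Origin Corar qualifies under the Astesta–Corar agreement and 7855.34 is covered: preferential rate 0.5% applies instead.
Duty = €642,505.50 × 0.5% = €3,212.53.
Line 3 (0964.71, Duron, 1,860 kg, €401,853.00):
Base rate for 0964.71 is 14%.
Additional duty on 0964.71 from Duron: +23.9%. Applied ad valorem rate: 14% + 23.9% = 37.9%.
Duty = €401,853.00 × 37.9% = €152,302.29.
Total = €98,891.67 + €3,212.53 + €152,302.29 = €254,406.49.

€254,406.49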